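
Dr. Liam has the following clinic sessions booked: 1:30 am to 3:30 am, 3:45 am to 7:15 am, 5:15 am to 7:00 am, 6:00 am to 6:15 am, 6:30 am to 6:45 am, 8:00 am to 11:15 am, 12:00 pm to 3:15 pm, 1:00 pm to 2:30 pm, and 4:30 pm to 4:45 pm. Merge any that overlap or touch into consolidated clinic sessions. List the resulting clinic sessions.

1:30 am–3:30 am, 3:45 am–7:15 am, 8:00 am–11:15 am, 12:00 pm–3:15 pm, 4:30 pm–4:45 pm

3:45 am–7:15 am is disjoint → start new block.
5:15 am–7:00 am overlaps/touches 3:45 am–7:15 am → extend to 3:45 am–7:15 am.
6:00 am–6:15 am overlaps/touches 3:45 am–7:15 am → extend to 3:45 am–7:15 am.
6:30 am–6:45 am overlaps/touches 3:45 am–7:15 am → extend to 3:45 am–7:15 am.
8:00 am–11:15 am is disjoint → start new block.
12:00 pm–3:15 pm is disjoint → start new block.
1:00 pm–2:30 pm overlaps/touches 12:00 pm–3:15 pm → extend to 12:00 pm–3:15 pm.
4:30 pm–4:45 pm is disjoint → start new block.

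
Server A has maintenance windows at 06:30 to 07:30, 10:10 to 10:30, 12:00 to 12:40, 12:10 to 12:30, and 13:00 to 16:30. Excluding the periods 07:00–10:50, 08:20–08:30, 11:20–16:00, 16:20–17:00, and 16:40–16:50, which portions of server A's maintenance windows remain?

06:30–07:00, 16:00–16:20

A, merged: 06:30–07:30, 10:10–10:30, 12:00–12:40, 13:00–16:30.
B, merged: 07:00–10:50, 11:20–16:00, 16:20–17:00.
06:30–07:30 minus B → 06:30–07:00.
10:10–10:30: fully covered by B → removed.
12:00–12:40: fully covered by B → removed.
13:00–16:30 minus B → 16:00–16:20.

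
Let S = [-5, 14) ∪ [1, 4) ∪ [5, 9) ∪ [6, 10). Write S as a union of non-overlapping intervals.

[-5, 14)

[1, 4) overlaps/touches [-5, 14) → extend to [-5, 14).
[5, 9) overlaps/touches [-5, 14) → extend to [-5, 14).
[6, 10) overlaps/touches [-5, 14) → extend to [-5, 14).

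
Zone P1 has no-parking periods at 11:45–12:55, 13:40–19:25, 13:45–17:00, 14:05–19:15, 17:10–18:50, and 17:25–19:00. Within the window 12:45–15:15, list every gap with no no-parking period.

After merging, the occupied span is 11:45-12:55, 13:40-19:25.
Gaps within 12:45-15:15: 12:55-13:40.

12:55-13:40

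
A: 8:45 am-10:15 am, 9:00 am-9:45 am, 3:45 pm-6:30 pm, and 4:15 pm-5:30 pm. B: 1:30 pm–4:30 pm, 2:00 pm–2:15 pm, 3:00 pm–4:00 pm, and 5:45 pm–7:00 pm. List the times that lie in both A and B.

A, merged: 8:45 am–10:15 am, 3:45 pm–6:30 pm.
B, merged: 1:30 pm–4:30 pm, 5:45 pm–7:00 pm.
8:45 am–10:15 am meets no B interval.
3:45 pm–6:30 pm ∩ B → 3:45 pm–4:30 pm, 5:45 pm–6:30 pm.

3:45 pm–4:30 pm, 5:45 pm–6:30 pm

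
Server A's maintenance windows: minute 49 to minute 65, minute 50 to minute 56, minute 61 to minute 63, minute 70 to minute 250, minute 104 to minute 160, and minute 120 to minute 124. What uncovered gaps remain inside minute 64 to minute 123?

The merged coverage is minute 49 to minute 65, minute 70 to minute 250.
Complement within minute 64 to minute 123: minute 65 to minute 70.

minute 65 to minute 70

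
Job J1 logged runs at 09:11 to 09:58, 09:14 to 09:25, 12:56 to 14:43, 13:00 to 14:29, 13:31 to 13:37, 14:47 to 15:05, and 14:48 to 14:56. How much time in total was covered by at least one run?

Merged: 09:11–09:58, 12:56–14:43, 14:47–15:05.
Lengths: 47 min + 1 h 47 min + 18 min = 2 h 52 min.

2 h 52 min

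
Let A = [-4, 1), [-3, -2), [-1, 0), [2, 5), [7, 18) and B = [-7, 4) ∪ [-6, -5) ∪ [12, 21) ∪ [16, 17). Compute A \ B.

First set merges to [-4, 1), [2, 5), [7, 18).
Second set merges to [-7, 4), [12, 21).
[-4, 1): entirely removed.
[2, 5) \ B = [4, 5).
[7, 18) \ B = [7, 12).

[4, 5) ∪ [7, 12)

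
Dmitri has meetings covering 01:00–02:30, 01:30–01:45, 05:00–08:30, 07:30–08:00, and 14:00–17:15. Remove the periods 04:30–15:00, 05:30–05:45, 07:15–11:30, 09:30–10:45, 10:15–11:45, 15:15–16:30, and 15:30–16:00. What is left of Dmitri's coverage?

01:00–02:30, 15:00–15:15, 16:30–17:15

A, merged: 01:00–02:30, 05:00–08:30, 14:00–17:15.
B, merged: 04:30–15:00, 15:15–16:30.
01:00–02:30 is untouched.
05:00–08:30 lies entirely inside B → drops out.
14:00–17:15 with B removed leaves 15:00–15:15, 16:30–17:15.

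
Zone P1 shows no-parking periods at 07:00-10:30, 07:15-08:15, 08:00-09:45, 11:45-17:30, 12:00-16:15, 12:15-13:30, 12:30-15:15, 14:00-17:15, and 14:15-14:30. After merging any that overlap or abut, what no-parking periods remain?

07:00–10:30, 11:45–17:30

07:15–08:15 overlaps/touches 07:00–10:30 → extend to 07:00–10:30.
08:00–09:45 overlaps/touches 07:00–10:30 → extend to 07:00–10:30.
11:45–17:30 is disjoint → start new block.
12:00–16:15 overlaps/touches 11:45–17:30 → extend to 11:45–17:30.
12:15–13:30 overlaps/touches 11:45–17:30 → extend to 11:45–17:30.
12:30–15:15 overlaps/touches 11:45–17:30 → extend to 11:45–17:30.
14:00–17:15 overlaps/touches 11:45–17:30 → extend to 11:45–17:30.
14:15–14:30 overlaps/touches 11:45–17:30 → extend to 11:45–17:30.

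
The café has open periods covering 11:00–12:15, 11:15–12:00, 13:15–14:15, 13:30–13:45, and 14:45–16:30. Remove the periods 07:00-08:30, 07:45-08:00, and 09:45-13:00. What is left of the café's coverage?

13:15–14:15, 14:45–16:30

First set merges to 11:00–12:15, 13:15–14:15, 14:45–16:30.
Second set merges to 07:00–08:30, 09:45–13:00.
11:00–12:15: entirely removed.
13:15–14:15: nothing removed.
14:45–16:30: nothing removed.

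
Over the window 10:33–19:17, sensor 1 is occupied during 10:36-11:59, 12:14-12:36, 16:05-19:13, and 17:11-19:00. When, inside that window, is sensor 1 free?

10:33–10:36, 11:59–12:14, 12:36–16:05, 19:13–19:17

After merging, the occupied span is 10:36–11:59, 12:14–12:36, 16:05–19:13.
Gaps within 10:33–19:17: 10:33–10:36, 11:59–12:14, 12:36–16:05, 19:13–19:17.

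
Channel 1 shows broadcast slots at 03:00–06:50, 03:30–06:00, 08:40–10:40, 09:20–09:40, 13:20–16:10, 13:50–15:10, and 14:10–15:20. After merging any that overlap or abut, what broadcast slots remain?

03:00–06:50, 08:40–10:40, 13:20–16:10

03:30–06:00 overlaps/touches 03:00–06:50 → extend to 03:00–06:50.
08:40–10:40 is disjoint → start new block.
09:20–09:40 overlaps/touches 08:40–10:40 → extend to 08:40–10:40.
13:20–16:10 is disjoint → start new block.
13:50–15:10 overlaps/touches 13:20–16:10 → extend to 13:20–16:10.
14:10–15:20 overlaps/touches 13:20–16:10 → extend to 13:20–16:10.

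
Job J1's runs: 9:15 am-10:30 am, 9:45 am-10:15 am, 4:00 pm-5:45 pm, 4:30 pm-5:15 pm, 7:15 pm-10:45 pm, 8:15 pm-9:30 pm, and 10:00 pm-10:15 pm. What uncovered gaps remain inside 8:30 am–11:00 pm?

The merged coverage is 9:15 am–10:30 am, 4:00 pm–5:45 pm, 7:15 pm–10:45 pm.
Complement within 8:30 am–11:00 pm: 8:30 am–9:15 am, 10:30 am–4:00 pm, 5:45 pm–7:15 pm, 10:45 pm–11:00 pm.

8:30 am–9:15 am, 10:30 am–4:00 pm, 5:45 pm–7:15 pm, 10:45 pm–11:00 pm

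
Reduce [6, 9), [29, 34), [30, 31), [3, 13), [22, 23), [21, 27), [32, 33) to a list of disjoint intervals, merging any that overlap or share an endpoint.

[3, 13) ∪ [21, 27) ∪ [29, 34)

Sort by start: [3, 13), [6, 9), [21, 27), [22, 23), [29, 34), [30, 31), [32, 33).
[6, 9) overlaps/touches [3, 13) → extend to [3, 13).
[21, 27) is disjoint → start new block.
[22, 23) overlaps/touches [21, 27) → extend to [21, 27).
[29, 34) is disjoint → start new block.
[30, 31) overlaps/touches [29, 34) → extend to [29, 34).
[32, 33) overlaps/touches [29, 34) → extend to [29, 34).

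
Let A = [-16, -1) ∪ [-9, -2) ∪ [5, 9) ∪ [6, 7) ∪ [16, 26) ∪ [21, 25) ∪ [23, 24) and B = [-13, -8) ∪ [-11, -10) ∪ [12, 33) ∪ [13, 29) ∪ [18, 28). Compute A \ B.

[-16, -13) ∪ [-8, -1) ∪ [5, 9)

First set merges to [-16, -1), [5, 9), [16, 26).
Second set merges to [-13, -8), [12, 33).
[-16, -1) with B removed leaves [-16, -13), [-8, -1).
[5, 9) is untouched.
[16, 26) lies entirely inside B → drops out.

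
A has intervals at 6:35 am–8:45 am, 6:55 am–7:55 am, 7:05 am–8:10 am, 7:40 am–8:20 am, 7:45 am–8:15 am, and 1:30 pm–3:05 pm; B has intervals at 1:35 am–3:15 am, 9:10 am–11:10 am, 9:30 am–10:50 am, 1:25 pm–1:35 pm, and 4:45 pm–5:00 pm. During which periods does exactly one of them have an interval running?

1:35 am–3:15 am, 6:35 am–8:45 am, 9:10 am–11:10 am, 1:25 pm–1:30 pm, 1:35 pm–3:05 pm, 4:45 pm–5:00 pm

First set merges to 6:35 am–8:45 am, 1:30 pm–3:05 pm.
Second set merges to 1:35 am–3:15 am, 9:10 am–11:10 am, 1:25 pm–1:35 pm, 4:45 pm–5:00 pm.
A \ B = 6:35 am–8:45 am, 1:35 pm–3:05 pm.
B \ A = 1:35 am–3:15 am, 9:10 am–11:10 am, 1:25 pm–1:30 pm, 4:45 pm–5:00 pm.
Union of the two gives the symmetric difference.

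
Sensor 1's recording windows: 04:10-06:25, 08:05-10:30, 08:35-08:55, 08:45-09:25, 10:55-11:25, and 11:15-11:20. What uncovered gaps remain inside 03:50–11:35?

The merged coverage is 04:10–06:25, 08:05–10:30, 10:55–11:25.
Uncovered inside 03:50–11:35: 03:50–04:10, 06:25–08:05, 10:30–10:55, 11:25–11:35.

03:50–04:10, 06:25–08:05, 10:30–10:55, 11:25–11:35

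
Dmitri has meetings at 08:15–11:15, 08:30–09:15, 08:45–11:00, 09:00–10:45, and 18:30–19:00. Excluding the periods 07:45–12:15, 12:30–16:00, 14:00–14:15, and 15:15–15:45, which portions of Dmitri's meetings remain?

18:30-19:00

Merge the first list: 08:15-11:15, 18:30-19:00.
Merge the second list: 07:45-12:15, 12:30-16:00.
08:15-11:15 lies entirely inside B → drops out.
18:30-19:00 is untouched.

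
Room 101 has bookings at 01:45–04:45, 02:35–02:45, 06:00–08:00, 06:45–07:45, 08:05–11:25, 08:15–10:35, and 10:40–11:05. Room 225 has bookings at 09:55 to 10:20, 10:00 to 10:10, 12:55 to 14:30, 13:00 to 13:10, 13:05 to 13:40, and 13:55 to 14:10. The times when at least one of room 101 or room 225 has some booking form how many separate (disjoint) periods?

4

A, merged: 01:45-04:45, 06:00-08:00, 08:05-11:25.
B, merged: 09:55-10:20, 12:55-14:30.
A ∪ B = 01:45-04:45, 06:00-08:00, 08:05-11:25, 12:55-14:30.
That is 4 disjoint pieces.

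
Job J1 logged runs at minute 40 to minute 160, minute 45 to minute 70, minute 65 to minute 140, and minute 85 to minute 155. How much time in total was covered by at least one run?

Merged: minute 40 to minute 160.
Length: 120 minutes.

120 minutes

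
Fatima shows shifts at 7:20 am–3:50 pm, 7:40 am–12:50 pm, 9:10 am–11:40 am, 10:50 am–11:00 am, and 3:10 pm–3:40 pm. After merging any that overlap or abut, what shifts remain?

7:20 am-3:50 pm

7:40 am-12:50 pm overlaps/touches 7:20 am-3:50 pm → extend to 7:20 am-3:50 pm.
9:10 am-11:40 am overlaps/touches 7:20 am-3:50 pm → extend to 7:20 am-3:50 pm.
10:50 am-11:00 am overlaps/touches 7:20 am-3:50 pm → extend to 7:20 am-3:50 pm.
3:10 pm-3:40 pm overlaps/touches 7:20 am-3:50 pm → extend to 7:20 am-3:50 pm.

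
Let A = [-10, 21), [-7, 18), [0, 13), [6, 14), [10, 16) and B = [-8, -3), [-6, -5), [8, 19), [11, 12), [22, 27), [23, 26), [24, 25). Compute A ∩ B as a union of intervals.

[-8, -3) ∪ [8, 19)

First set merges to [-10, 21).
Second set merges to [-8, -3), [8, 19), [22, 27).
[-10, 21) overlaps B on [-8, -3), [8, 19).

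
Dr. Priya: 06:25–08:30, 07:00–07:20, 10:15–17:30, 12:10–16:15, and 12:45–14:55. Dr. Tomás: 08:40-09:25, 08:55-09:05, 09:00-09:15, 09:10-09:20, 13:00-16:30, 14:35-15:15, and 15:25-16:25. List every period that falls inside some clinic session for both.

13:00-16:30

Merge the first list: 06:25-08:30, 10:15-17:30.
Merge the second list: 08:40-09:25, 13:00-16:30.
06:25-08:30 meets no B interval.
10:15-17:30 ∩ B → 13:00-16:30.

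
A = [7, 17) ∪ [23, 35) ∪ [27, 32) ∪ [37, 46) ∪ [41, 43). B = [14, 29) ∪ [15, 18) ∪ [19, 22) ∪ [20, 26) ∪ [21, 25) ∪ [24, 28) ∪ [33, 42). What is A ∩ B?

A, merged: [7, 17), [23, 35), [37, 46).
B, merged: [14, 29), [33, 42).
[7, 17) overlaps B on [14, 17).
[23, 35) overlaps B on [23, 29), [33, 35).
[37, 46) overlaps B on [37, 42).

[14, 17) ∪ [23, 29) ∪ [33, 35) ∪ [37, 42)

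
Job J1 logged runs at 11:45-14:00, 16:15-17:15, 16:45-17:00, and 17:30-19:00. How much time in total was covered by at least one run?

4 h 45 min

Merged: 11:45–14:00, 16:15–17:15, 17:30–19:00.
Lengths: 2 h 15 min + 1 h + 1 h 30 min = 4 h 45 min.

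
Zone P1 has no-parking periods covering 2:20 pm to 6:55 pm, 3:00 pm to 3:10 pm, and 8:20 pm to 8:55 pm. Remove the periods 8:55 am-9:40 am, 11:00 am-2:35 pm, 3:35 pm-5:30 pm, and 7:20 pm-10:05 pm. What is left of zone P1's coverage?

2:35 pm-3:35 pm, 5:30 pm-6:55 pm

Merge the first list: 2:20 pm-6:55 pm, 8:20 pm-8:55 pm.
2:20 pm-6:55 pm minus B → 2:35 pm-3:35 pm, 5:30 pm-6:55 pm.
8:20 pm-8:55 pm: fully covered by B → removed.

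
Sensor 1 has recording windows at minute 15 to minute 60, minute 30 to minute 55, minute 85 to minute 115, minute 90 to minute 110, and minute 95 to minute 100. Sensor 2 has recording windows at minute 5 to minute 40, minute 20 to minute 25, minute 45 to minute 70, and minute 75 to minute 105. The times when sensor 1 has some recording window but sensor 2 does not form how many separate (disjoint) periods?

First set merges to minute 15 to minute 60, minute 85 to minute 115.
Second set merges to minute 5 to minute 40, minute 45 to minute 70, minute 75 to minute 105.
A \ B = minute 40 to minute 45, minute 105 to minute 115.
That is 2 disjoint pieces.

2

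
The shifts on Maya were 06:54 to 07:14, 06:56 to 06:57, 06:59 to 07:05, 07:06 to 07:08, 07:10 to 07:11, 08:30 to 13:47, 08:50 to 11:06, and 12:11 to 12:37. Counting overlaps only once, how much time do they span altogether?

Merged: 06:54–07:14, 08:30–13:47.
Lengths: 20 min + 5 h 17 min = 5 h 37 min.

5 h 37 min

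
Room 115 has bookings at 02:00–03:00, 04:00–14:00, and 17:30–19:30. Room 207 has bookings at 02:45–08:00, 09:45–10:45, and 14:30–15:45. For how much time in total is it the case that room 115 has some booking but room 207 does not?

A \ B = 02:00–02:45, 08:00–09:45, 10:45–14:00, 17:30–19:30.
Total: 45 min + 1 h 45 min + 3 h 15 min + 2 h = 7 h 45 min.

7 h 45 min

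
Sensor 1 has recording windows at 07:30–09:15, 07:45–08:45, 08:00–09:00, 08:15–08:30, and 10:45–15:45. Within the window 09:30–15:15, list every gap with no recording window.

The merged coverage is 07:30–09:15, 10:45–15:45.
Uncovered inside 09:30–15:15: 09:30–10:45.

09:30–10:45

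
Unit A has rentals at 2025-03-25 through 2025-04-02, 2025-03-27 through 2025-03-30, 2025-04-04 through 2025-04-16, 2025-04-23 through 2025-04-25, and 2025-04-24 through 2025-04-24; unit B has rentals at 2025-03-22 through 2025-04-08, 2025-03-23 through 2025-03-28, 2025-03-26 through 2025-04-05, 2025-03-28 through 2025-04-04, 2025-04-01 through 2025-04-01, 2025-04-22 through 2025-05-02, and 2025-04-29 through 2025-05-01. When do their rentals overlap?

2025-03-25 through 2025-04-02, 2025-04-04 through 2025-04-08, 2025-04-23 through 2025-04-25

First set merges to 2025-03-25 through 2025-04-02, 2025-04-04 through 2025-04-16, 2025-04-23 through 2025-04-25.
Second set merges to 2025-03-22 through 2025-04-08, 2025-04-22 through 2025-05-02.
2025-03-25 through 2025-04-02 meets the second set on 2025-03-25 through 2025-04-02.
2025-04-04 through 2025-04-16 meets the second set on 2025-04-04 through 2025-04-08.
2025-04-23 through 2025-04-25 meets the second set on 2025-04-23 through 2025-04-25.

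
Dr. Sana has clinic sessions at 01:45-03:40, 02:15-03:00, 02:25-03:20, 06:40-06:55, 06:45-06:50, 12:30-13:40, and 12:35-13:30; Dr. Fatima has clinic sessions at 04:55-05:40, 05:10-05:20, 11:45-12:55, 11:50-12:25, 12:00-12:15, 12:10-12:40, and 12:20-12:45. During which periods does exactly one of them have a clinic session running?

01:45–03:40, 04:55–05:40, 06:40–06:55, 11:45–12:30, 12:55–13:40

A, merged: 01:45–03:40, 06:40–06:55, 12:30–13:40.
B, merged: 04:55–05:40, 11:45–12:55.
A but not B: 01:45–03:40, 06:40–06:55, 12:55–13:40.
B but not A: 04:55–05:40, 11:45–12:30.
Combining gives A △ B.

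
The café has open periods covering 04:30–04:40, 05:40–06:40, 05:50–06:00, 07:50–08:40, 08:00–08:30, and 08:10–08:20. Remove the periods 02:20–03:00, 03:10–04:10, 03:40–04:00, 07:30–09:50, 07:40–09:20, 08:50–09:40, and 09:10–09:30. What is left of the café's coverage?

04:30–04:40, 05:40–06:40

Merge the first list: 04:30–04:40, 05:40–06:40, 07:50–08:40.
Merge the second list: 02:20–03:00, 03:10–04:10, 07:30–09:50.
04:30–04:40: no B overlap → unchanged.
05:40–06:40: no B overlap → unchanged.
07:50–08:40: fully covered by B → removed.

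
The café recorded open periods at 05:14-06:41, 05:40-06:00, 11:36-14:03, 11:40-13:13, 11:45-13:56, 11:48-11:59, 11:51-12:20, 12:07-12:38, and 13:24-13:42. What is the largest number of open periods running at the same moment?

At 11:51, 5 of the intervals are simultaneously active.
No point has more.

5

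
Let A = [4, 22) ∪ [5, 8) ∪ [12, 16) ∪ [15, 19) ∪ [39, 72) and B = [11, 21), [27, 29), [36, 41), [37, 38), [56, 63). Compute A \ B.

[4, 11) ∪ [21, 22) ∪ [41, 56) ∪ [63, 72)

Merge the first list: [4, 22), [39, 72).
Merge the second list: [11, 21), [27, 29), [36, 41), [56, 63).
[4, 22) \ B = [4, 11), [21, 22).
[39, 72) \ B = [41, 56), [63, 72).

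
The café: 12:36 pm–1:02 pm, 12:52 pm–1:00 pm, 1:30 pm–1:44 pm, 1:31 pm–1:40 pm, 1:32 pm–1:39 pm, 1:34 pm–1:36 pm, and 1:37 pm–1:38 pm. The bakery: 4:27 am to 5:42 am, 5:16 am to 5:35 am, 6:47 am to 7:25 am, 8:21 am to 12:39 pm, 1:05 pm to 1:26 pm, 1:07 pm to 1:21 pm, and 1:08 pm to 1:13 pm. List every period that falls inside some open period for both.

12:36 pm-12:39 pm

A, merged: 12:36 pm-1:02 pm, 1:30 pm-1:44 pm.
B, merged: 4:27 am-5:42 am, 6:47 am-7:25 am, 8:21 am-12:39 pm, 1:05 pm-1:26 pm.
12:36 pm-1:02 pm ∩ B → 12:36 pm-12:39 pm.
1:30 pm-1:44 pm meets no B interval.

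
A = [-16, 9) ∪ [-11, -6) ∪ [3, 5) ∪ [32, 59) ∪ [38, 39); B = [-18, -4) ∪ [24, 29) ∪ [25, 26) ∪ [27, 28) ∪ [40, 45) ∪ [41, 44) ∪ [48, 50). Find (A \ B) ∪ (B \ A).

[-18, -16) ∪ [-4, 9) ∪ [24, 29) ∪ [32, 40) ∪ [45, 48) ∪ [50, 59)

Merge the first list: [-16, 9), [32, 59).
Merge the second list: [-18, -4), [24, 29), [40, 45), [48, 50).
A but not B: [-4, 9), [32, 40), [45, 48), [50, 59).
B but not A: [-18, -16), [24, 29).
Combining gives A △ B.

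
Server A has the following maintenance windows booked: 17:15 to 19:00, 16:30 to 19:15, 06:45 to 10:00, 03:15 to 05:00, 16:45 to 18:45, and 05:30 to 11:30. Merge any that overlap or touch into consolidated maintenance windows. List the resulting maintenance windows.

Sort by start: 03:15–05:00, 05:30–11:30, 06:45–10:00, 16:30–19:15, 16:45–18:45, 17:15–19:00.
05:30–11:30 is disjoint → start new block.
06:45–10:00 overlaps/touches 05:30–11:30 → extend to 05:30–11:30.
16:30–19:15 is disjoint → start new block.
16:45–18:45 overlaps/touches 16:30–19:15 → extend to 16:30–19:15.
17:15–19:00 overlaps/touches 16:30–19:15 → extend to 16:30–19:15.

03:15–05:00, 05:30–11:30, 16:30–19:15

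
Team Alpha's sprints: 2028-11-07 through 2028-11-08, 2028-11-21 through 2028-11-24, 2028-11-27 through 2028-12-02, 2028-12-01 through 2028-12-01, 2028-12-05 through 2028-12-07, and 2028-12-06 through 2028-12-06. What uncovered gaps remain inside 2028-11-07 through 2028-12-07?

Covered (merged): 2028-11-07 through 2028-11-08, 2028-11-21 through 2028-11-24, 2028-11-27 through 2028-12-02, 2028-12-05 through 2028-12-07.
Uncovered inside 2028-11-07 through 2028-12-07: 2028-11-09 through 2028-11-20, 2028-11-25 through 2028-11-26, 2028-12-03 through 2028-12-04.

2028-11-09 through 2028-11-20, 2028-11-25 through 2028-11-26, 2028-12-03 through 2028-12-04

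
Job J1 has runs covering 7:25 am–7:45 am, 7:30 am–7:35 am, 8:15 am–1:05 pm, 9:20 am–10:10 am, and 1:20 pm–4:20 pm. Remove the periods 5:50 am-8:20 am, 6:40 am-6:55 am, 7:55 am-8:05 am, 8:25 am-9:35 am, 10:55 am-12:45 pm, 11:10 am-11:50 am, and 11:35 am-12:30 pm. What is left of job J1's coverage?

First set merges to 7:25 am-7:45 am, 8:15 am-1:05 pm, 1:20 pm-4:20 pm.
Second set merges to 5:50 am-8:20 am, 8:25 am-9:35 am, 10:55 am-12:45 pm.
7:25 am-7:45 am: fully covered by B → removed.
8:15 am-1:05 pm minus B → 8:20 am-8:25 am, 9:35 am-10:55 am, 12:45 pm-1:05 pm.
1:20 pm-4:20 pm: no B overlap → unchanged.

8:20 am-8:25 am, 9:35 am-10:55 am, 12:45 pm-1:05 pm, 1:20 pm-4:20 pm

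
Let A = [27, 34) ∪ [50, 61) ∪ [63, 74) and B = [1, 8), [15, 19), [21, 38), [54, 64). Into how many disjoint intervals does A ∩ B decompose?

A ∩ B = [27, 34), [54, 61), [63, 64).
That is 3 disjoint pieces.

3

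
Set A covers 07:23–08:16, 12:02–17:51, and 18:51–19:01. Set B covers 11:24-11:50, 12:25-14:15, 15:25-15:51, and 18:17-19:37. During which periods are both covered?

07:23–08:16 meets no B interval.
12:02–17:51 ∩ B → 12:25–14:15, 15:25–15:51.
18:51–19:01 ∩ B → 18:51–19:01.

12:25–14:15, 15:25–15:51, 18:51–19:01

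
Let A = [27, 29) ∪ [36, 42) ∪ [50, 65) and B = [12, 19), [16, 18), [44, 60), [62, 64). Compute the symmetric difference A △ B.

B, merged: [12, 19), [44, 60), [62, 64).
Only in the first: [27, 29), [36, 42), [60, 62), [64, 65).
Only in the second: [12, 19), [44, 50).
Together these are the periods covered by exactly one.

[12, 19) ∪ [27, 29) ∪ [36, 42) ∪ [44, 50) ∪ [60, 62) ∪ [64, 65)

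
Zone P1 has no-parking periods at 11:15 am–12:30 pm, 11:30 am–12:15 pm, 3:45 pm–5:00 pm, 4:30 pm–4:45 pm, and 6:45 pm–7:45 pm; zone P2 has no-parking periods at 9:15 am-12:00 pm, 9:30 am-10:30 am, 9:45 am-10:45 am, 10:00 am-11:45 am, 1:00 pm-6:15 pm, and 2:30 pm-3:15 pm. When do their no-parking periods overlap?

A, merged: 11:15 am–12:30 pm, 3:45 pm–5:00 pm, 6:45 pm–7:45 pm.
B, merged: 9:15 am–12:00 pm, 1:00 pm–6:15 pm.
11:15 am–12:30 pm ∩ B → 11:15 am–12:00 pm.
3:45 pm–5:00 pm ∩ B → 3:45 pm–5:00 pm.
6:45 pm–7:45 pm meets no B interval.

11:15 am–12:00 pm, 3:45 pm–5:00 pm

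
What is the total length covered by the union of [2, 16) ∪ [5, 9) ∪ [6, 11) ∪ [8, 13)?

Merged: [2, 16).
Length: 14.

14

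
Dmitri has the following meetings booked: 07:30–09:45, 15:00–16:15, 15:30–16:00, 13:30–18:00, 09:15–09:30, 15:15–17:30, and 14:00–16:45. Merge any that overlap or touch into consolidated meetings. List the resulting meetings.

Sort by start: 07:30-09:45, 09:15-09:30, 13:30-18:00, 14:00-16:45, 15:00-16:15, 15:15-17:30, 15:30-16:00.
09:15-09:30 overlaps/touches 07:30-09:45 → extend to 07:30-09:45.
13:30-18:00 is disjoint → start new block.
14:00-16:45 overlaps/touches 13:30-18:00 → extend to 13:30-18:00.
15:00-16:15 overlaps/touches 13:30-18:00 → extend to 13:30-18:00.
15:15-17:30 overlaps/touches 13:30-18:00 → extend to 13:30-18:00.
15:30-16:00 overlaps/touches 13:30-18:00 → extend to 13:30-18:00.

07:30-09:45, 13:30-18:00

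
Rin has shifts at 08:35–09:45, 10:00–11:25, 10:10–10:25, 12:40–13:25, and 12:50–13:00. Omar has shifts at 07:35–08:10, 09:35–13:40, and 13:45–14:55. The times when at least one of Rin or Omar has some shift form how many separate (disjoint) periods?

3

Merge the first list: 08:35–09:45, 10:00–11:25, 12:40–13:25.
A ∪ B = 07:35–08:10, 08:35–13:40, 13:45–14:55.
That is 3 disjoint pieces.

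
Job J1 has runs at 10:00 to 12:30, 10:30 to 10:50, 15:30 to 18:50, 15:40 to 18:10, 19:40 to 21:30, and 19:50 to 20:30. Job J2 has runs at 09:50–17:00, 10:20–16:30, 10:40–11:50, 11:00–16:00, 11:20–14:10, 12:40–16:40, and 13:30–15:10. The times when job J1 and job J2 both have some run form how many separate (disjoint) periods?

2

A, merged: 10:00-12:30, 15:30-18:50, 19:40-21:30.
B, merged: 09:50-17:00.
A ∩ B = 10:00-12:30, 15:30-17:00.
That is 2 disjoint pieces.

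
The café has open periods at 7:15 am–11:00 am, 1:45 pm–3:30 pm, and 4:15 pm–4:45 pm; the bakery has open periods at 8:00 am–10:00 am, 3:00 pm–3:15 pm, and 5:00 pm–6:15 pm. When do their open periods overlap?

8:00 am–10:00 am, 3:00 pm–3:15 pm

7:15 am–11:00 am meets the second set on 8:00 am–10:00 am.
1:45 pm–3:30 pm meets the second set on 3:00 pm–3:15 pm.
4:15 pm–4:45 pm: no overlap with the second set.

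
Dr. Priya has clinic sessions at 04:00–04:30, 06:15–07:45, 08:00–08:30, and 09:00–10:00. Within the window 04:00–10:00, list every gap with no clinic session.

04:30–06:15, 07:45–08:00, 08:30–09:00

After merging, the occupied span is 04:00–04:30, 06:15–07:45, 08:00–08:30, 09:00–10:00.
Complement within 04:00–10:00: 04:30–06:15, 07:45–08:00, 08:30–09:00.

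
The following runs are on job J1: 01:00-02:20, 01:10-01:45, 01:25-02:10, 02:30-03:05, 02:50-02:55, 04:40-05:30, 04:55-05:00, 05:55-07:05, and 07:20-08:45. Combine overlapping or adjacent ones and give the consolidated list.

01:10–01:45 overlaps/touches 01:00–02:20 → extend to 01:00–02:20.
01:25–02:10 overlaps/touches 01:00–02:20 → extend to 01:00–02:20.
02:30–03:05 is disjoint → start new block.
02:50–02:55 overlaps/touches 02:30–03:05 → extend to 02:30–03:05.
04:40–05:30 is disjoint → start new block.
04:55–05:00 overlaps/touches 04:40–05:30 → extend to 04:40–05:30.
05:55–07:05 is disjoint → start new block.
07:20–08:45 is disjoint → start new block.

01:00–02:20, 02:30–03:05, 04:40–05:30, 05:55–07:05, 07:20–08:45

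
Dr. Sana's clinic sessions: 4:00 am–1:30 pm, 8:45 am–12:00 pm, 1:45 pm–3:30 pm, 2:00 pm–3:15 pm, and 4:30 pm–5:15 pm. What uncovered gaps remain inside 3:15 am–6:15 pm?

3:15 am–4:00 am, 1:30 pm–1:45 pm, 3:30 pm–4:30 pm, 5:15 pm–6:15 pm

The merged coverage is 4:00 am–1:30 pm, 1:45 pm–3:30 pm, 4:30 pm–5:15 pm.
Uncovered inside 3:15 am–6:15 pm: 3:15 am–4:00 am, 1:30 pm–1:45 pm, 3:30 pm–4:30 pm, 5:15 pm–6:15 pm.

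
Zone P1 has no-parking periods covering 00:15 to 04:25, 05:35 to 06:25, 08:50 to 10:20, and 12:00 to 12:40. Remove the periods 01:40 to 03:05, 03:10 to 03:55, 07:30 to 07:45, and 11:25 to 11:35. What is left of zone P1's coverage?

00:15–04:25 \ B = 00:15–01:40, 03:05–03:10, 03:55–04:25.
05:35–06:25: nothing removed.
08:50–10:20: nothing removed.
12:00–12:40: nothing removed.

00:15–01:40, 03:05–03:10, 03:55–04:25, 05:35–06:25, 08:50–10:20, 12:00–12:40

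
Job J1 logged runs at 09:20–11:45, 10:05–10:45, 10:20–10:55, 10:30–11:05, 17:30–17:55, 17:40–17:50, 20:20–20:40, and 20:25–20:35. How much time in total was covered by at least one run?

Merged: 09:20–11:45, 17:30–17:55, 20:20–20:40.
Lengths: 2 h 25 min + 25 min + 20 min = 3 h 10 min.

3 h 10 min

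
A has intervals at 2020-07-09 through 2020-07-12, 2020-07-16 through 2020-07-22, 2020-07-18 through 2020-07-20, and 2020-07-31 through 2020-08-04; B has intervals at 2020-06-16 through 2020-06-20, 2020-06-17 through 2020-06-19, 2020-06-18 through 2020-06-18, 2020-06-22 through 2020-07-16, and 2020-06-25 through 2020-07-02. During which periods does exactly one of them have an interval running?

2020-06-16 through 2020-06-20, 2020-06-22 through 2020-07-08, 2020-07-13 through 2020-07-15, 2020-07-17 through 2020-07-22, 2020-07-31 through 2020-08-04

A, merged: 2020-07-09 through 2020-07-12, 2020-07-16 through 2020-07-22, 2020-07-31 through 2020-08-04.
B, merged: 2020-06-16 through 2020-06-20, 2020-06-22 through 2020-07-16.
Only in the first: 2020-07-17 through 2020-07-22, 2020-07-31 through 2020-08-04.
Only in the second: 2020-06-16 through 2020-06-20, 2020-06-22 through 2020-07-08, 2020-07-13 through 2020-07-15.
Together these are the periods covered by exactly one.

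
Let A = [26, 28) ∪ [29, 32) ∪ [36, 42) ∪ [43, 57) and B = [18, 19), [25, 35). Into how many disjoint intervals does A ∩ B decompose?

A ∩ B = [26, 28), [29, 32).
That is 2 disjoint pieces.

2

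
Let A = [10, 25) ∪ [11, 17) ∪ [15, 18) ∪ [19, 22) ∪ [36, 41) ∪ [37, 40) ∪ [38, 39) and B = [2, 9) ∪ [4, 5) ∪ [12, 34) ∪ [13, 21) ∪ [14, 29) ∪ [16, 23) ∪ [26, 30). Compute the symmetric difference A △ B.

First set merges to [10, 25), [36, 41).
Second set merges to [2, 9), [12, 34).
A but not B: [10, 12), [36, 41).
B but not A: [2, 9), [25, 34).
Combining gives A △ B.

[2, 9) ∪ [10, 12) ∪ [25, 34) ∪ [36, 41)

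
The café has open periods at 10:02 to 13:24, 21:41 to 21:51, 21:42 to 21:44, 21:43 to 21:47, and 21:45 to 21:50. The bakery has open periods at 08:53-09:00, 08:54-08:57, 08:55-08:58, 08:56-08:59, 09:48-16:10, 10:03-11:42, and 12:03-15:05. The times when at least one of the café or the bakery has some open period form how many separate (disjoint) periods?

3

Merge the first list: 10:02–13:24, 21:41–21:51.
Merge the second list: 08:53–09:00, 09:48–16:10.
A ∪ B = 08:53–09:00, 09:48–16:10, 21:41–21:51.
That is 3 disjoint pieces.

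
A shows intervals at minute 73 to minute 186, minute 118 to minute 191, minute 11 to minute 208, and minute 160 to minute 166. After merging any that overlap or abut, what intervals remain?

minute 11 to minute 208

Sort by start: minute 11 to minute 208, minute 73 to minute 186, minute 118 to minute 191, minute 160 to minute 166.
minute 73 to minute 186 overlaps/touches minute 11 to minute 208 → extend to minute 11 to minute 208.
minute 118 to minute 191 overlaps/touches minute 11 to minute 208 → extend to minute 11 to minute 208.
minute 160 to minute 166 overlaps/touches minute 11 to minute 208 → extend to minute 11 to minute 208.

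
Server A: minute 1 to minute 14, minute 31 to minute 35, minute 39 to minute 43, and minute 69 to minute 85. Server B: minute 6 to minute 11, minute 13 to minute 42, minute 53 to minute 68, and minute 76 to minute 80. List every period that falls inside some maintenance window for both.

minute 6 to minute 11, minute 13 to minute 14, minute 31 to minute 35, minute 39 to minute 42, minute 76 to minute 80

minute 1 to minute 14 meets the second set on minute 6 to minute 11, minute 13 to minute 14.
minute 31 to minute 35 meets the second set on minute 31 to minute 35.
minute 39 to minute 43 meets the second set on minute 39 to minute 42.
minute 69 to minute 85 meets the second set on minute 76 to minute 80.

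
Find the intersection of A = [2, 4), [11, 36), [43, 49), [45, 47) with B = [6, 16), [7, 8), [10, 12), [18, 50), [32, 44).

Merge the first list: [2, 4), [11, 36), [43, 49).
Merge the second list: [6, 16), [18, 50).
[2, 4) falls entirely outside B.
[11, 36) overlaps B on [11, 16), [18, 36).
[43, 49) overlaps B on [43, 49).

[11, 16) ∪ [18, 36) ∪ [43, 49)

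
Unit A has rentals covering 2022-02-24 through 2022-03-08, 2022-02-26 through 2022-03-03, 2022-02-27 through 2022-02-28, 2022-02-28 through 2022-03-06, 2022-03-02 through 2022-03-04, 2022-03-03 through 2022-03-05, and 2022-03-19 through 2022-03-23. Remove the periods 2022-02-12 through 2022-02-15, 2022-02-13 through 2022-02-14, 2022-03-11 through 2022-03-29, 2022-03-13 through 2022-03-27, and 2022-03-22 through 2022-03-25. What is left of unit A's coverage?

2022-02-24 through 2022-03-08

A, merged: 2022-02-24 through 2022-03-08, 2022-03-19 through 2022-03-23.
B, merged: 2022-02-12 through 2022-02-15, 2022-03-11 through 2022-03-29.
2022-02-24 through 2022-03-08: nothing removed.
2022-03-19 through 2022-03-23: entirely removed.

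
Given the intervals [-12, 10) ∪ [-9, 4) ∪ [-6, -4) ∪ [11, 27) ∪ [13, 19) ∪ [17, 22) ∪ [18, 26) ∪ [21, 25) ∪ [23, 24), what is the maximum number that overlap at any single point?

Sweep endpoints in order; track running count of active intervals.
Peak of 4 reached at 18.

4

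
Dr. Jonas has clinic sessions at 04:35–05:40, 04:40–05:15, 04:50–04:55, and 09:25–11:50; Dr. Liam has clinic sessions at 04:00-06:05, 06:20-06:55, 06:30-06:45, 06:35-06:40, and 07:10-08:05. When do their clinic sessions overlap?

04:35–05:40

A, merged: 04:35–05:40, 09:25–11:50.
B, merged: 04:00–06:05, 06:20–06:55, 07:10–08:05.
04:35–05:40 overlaps B on 04:35–05:40.
09:25–11:50 falls entirely outside B.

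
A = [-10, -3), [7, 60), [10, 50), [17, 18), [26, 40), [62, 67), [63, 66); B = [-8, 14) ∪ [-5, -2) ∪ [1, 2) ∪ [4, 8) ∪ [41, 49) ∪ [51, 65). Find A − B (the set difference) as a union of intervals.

[-10, -8) ∪ [14, 41) ∪ [49, 51) ∪ [65, 67)

A, merged: [-10, -3), [7, 60), [62, 67).
B, merged: [-8, 14), [41, 49), [51, 65).
[-10, -3) minus B → [-10, -8).
[7, 60) minus B → [14, 41), [49, 51).
[62, 67) minus B → [65, 67).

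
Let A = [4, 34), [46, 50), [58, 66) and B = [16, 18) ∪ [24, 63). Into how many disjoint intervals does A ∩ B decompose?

A ∩ B = [16, 18), [24, 34), [46, 50), [58, 63).
That is 4 disjoint pieces.

4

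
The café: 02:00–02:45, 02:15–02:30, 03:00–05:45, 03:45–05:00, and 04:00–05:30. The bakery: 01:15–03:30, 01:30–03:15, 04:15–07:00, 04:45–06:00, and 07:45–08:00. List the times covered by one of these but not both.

01:15–02:00, 02:45–03:00, 03:30–04:15, 05:45–07:00, 07:45–08:00

Merge the first list: 02:00–02:45, 03:00–05:45.
Merge the second list: 01:15–03:30, 04:15–07:00, 07:45–08:00.
A but not B: 03:30–04:15.
B but not A: 01:15–02:00, 02:45–03:00, 05:45–07:00, 07:45–08:00.
Combining gives A △ B.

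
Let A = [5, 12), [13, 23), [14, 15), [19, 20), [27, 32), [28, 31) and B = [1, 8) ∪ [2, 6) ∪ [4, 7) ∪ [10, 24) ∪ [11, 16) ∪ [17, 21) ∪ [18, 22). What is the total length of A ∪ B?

Merge the first list: [5, 12), [13, 23), [27, 32).
Merge the second list: [1, 8), [10, 24).
A ∪ B = [1, 24), [27, 32).
Total: 23 + 5 = 28.

28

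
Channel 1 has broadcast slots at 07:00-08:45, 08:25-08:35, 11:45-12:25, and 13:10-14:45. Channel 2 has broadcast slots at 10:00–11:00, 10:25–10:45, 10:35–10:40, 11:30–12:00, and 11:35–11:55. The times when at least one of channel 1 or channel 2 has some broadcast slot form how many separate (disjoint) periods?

4

First set merges to 07:00-08:45, 11:45-12:25, 13:10-14:45.
Second set merges to 10:00-11:00, 11:30-12:00.
A ∪ B = 07:00-08:45, 10:00-11:00, 11:30-12:25, 13:10-14:45.
That is 4 disjoint pieces.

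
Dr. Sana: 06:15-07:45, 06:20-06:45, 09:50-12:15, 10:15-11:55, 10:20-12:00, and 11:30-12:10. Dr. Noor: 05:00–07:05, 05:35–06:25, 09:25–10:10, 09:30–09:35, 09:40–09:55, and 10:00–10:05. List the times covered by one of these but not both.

05:00-06:15, 07:05-07:45, 09:25-09:50, 10:10-12:15

First set merges to 06:15-07:45, 09:50-12:15.
Second set merges to 05:00-07:05, 09:25-10:10.
Only in the first: 07:05-07:45, 10:10-12:15.
Only in the second: 05:00-06:15, 09:25-09:50.
Together these are the periods covered by exactly one.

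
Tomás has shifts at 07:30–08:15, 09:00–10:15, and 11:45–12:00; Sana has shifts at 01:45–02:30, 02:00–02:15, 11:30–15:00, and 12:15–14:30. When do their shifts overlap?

11:45-12:00

Merge the second list: 01:45-02:30, 11:30-15:00.
07:30-08:15: no overlap with the second set.
09:00-10:15: no overlap with the second set.
11:45-12:00 meets the second set on 11:45-12:00.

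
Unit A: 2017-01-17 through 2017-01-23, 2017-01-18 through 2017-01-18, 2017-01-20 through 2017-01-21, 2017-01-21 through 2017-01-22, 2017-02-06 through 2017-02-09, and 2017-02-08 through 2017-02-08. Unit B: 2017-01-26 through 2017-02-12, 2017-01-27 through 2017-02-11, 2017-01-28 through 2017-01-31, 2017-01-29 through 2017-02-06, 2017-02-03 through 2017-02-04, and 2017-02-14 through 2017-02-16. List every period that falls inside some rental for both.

Merge the first list: 2017-01-17 through 2017-01-23, 2017-02-06 through 2017-02-09.
Merge the second list: 2017-01-26 through 2017-02-12, 2017-02-14 through 2017-02-16.
2017-01-17 through 2017-01-23 meets no B interval.
2017-02-06 through 2017-02-09 ∩ B → 2017-02-06 through 2017-02-09.

2017-02-06 through 2017-02-09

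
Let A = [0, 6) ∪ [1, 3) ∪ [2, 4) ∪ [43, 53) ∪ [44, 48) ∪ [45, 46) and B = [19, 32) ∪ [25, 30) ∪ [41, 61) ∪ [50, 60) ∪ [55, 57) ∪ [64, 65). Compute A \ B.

[0, 6)

Merge the first list: [0, 6), [43, 53).
Merge the second list: [19, 32), [41, 61), [64, 65).
[0, 6): nothing removed.
[43, 53): entirely removed.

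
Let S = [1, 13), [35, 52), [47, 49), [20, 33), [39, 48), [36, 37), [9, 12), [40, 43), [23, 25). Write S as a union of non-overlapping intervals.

[1, 13) ∪ [20, 33) ∪ [35, 52)

Sort by start: [1, 13), [9, 12), [20, 33), [23, 25), [35, 52), [36, 37), [39, 48), [40, 43), [47, 49).
[9, 12) overlaps/touches [1, 13) → extend to [1, 13).
[20, 33) is disjoint → start new block.
[23, 25) overlaps/touches [20, 33) → extend to [20, 33).
[35, 52) is disjoint → start new block.
[36, 37) overlaps/touches [35, 52) → extend to [35, 52).
[39, 48) overlaps/touches [35, 52) → extend to [35, 52).
[40, 43) overlaps/touches [35, 52) → extend to [35, 52).
[47, 49) overlaps/touches [35, 52) → extend to [35, 52).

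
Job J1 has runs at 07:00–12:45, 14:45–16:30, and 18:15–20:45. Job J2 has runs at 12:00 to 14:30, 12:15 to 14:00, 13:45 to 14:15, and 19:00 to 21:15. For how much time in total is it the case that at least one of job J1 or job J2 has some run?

Merge the second list: 12:00-14:30, 19:00-21:15.
A ∪ B = 07:00-14:30, 14:45-16:30, 18:15-21:15.
Total: 7 h 30 min + 1 h 45 min + 3 h = 12 h 15 min.

12 h 15 min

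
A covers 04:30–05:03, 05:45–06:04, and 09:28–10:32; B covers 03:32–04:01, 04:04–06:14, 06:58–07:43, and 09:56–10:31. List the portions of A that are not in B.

09:28-09:56, 10:31-10:32

04:30-05:03 lies entirely inside B → drops out.
05:45-06:04 lies entirely inside B → drops out.
09:28-10:32 with B removed leaves 09:28-09:56, 10:31-10:32.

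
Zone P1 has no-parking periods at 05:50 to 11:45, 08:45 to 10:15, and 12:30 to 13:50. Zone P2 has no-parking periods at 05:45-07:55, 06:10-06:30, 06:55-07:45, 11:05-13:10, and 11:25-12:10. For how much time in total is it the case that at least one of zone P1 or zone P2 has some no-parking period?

First set merges to 05:50–11:45, 12:30–13:50.
Second set merges to 05:45–07:55, 11:05–13:10.
A ∪ B = 05:45–13:50.
Total: 8 h 5 min.

8 h 5 min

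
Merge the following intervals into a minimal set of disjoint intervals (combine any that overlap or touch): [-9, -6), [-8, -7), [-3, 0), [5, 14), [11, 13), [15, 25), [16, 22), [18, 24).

[-9, -6) ∪ [-3, 0) ∪ [5, 14) ∪ [15, 25)

[-8, -7) overlaps/touches [-9, -6) → extend to [-9, -6).
[-3, 0) is disjoint → start new block.
[5, 14) is disjoint → start new block.
[11, 13) overlaps/touches [5, 14) → extend to [5, 14).
[15, 25) is disjoint → start new block.
[16, 22) overlaps/touches [15, 25) → extend to [15, 25).
[18, 24) overlaps/touches [15, 25) → extend to [15, 25).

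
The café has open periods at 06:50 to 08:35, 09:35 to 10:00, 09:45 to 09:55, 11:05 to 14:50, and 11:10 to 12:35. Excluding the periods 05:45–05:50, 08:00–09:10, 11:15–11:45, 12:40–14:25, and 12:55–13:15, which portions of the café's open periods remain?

Merge the first list: 06:50-08:35, 09:35-10:00, 11:05-14:50.
Merge the second list: 05:45-05:50, 08:00-09:10, 11:15-11:45, 12:40-14:25.
06:50-08:35 with B removed leaves 06:50-08:00.
09:35-10:00 is untouched.
11:05-14:50 with B removed leaves 11:05-11:15, 11:45-12:40, 14:25-14:50.

06:50-08:00, 09:35-10:00, 11:05-11:15, 11:45-12:40, 14:25-14:50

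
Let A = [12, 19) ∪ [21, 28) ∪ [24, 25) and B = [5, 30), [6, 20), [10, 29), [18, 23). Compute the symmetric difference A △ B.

A, merged: [12, 19), [21, 28).
B, merged: [5, 30).
A \ B = none.
B \ A = [5, 12), [19, 21), [28, 30).
Union of the two gives the symmetric difference.

[5, 12) ∪ [19, 21) ∪ [28, 30)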